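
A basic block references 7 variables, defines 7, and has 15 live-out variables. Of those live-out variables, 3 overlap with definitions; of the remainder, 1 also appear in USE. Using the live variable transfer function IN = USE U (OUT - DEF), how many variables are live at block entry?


OUT - DEF: 15 - 3 = 12
|IN| = |USE| + |OUT - DEF| - |USE ∩ (OUT - DEF)| = 7 + 12 - 1 = 18

18


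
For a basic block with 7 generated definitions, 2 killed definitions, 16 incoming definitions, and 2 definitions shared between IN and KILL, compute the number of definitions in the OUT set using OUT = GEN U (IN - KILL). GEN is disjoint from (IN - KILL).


IN - KILL: 16 - 2 = 14 surviving definitions
OUT = GEN + surviving = 7 + 14 = 21

21


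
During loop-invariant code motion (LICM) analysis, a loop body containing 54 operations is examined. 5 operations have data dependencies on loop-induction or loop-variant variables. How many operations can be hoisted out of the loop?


Invariant candidates = total - loop-dependent
= 54 - 5 = 49

49


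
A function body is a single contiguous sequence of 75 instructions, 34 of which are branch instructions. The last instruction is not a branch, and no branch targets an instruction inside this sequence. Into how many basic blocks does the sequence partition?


With no in-sequence branch targets, the leaders are the first instruction plus the instruction after each branch.
Number of basic blocks = branches + 1
= 34 + 1 = 35

35


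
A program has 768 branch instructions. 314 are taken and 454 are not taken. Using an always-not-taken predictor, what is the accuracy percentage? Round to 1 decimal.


Predictor: always-not-taken
Correct predictions = 454
Accuracy = 454 / 768 * 100 = 59.1%

59.1


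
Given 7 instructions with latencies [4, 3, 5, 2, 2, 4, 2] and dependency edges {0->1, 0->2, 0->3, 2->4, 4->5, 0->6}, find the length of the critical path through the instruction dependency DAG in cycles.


Compute longest path through dependency graph: dist(Ik) = max over predecessors of dist + latency(Ik).
dist(I0) = latency 4 = 4
dist(I1) = dist(I0) + 3 = 4 + 3 = 7
dist(I2) = dist(I0) + 5 = 4 + 5 = 9
dist(I3) = dist(I0) + 2 = 4 + 2 = 6
dist(I4) = dist(I2) + 2 = 9 + 2 = 11
dist(I5) = dist(I4) + 4 = 11 + 4 = 15
dist(I6) = dist(I0) + 2 = 4 + 2 = 6
Critical path = max dist = 15

15


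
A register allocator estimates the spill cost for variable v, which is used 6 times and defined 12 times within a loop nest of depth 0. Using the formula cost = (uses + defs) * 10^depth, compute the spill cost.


uses + defs = 6 + 12 = 18
10^0 = 1
Spill cost = 18 * 1 = 18

18


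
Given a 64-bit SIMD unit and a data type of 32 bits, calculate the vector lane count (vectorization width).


Width = SIMD bits / data type bits
= 64 / 32 = 2

2


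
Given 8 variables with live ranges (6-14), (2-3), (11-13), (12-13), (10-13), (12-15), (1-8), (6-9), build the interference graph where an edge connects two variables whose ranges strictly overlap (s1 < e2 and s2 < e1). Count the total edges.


Check all pairs for overlapping intervals.
Two intervals (s1,e1) and (s2,e2) overlap if s1 < e2 and s2 < e1.
v0 (6-14) vs v1..v7: overlaps v2, v3, v4, v5, v6, v7 -> 6
v1 (2-3) vs v2..v7: overlaps v6 -> 1
v2 (11-13) vs v3..v7: overlaps v3, v4, v5 -> 3
v3 (12-13) vs v4..v7: overlaps v4, v5 -> 2
v4 (10-13) vs v5..v7: overlaps v5 -> 1
v5 (12-15) vs v6..v7: overlaps none -> 0
v6 (1-8) vs v7: overlaps v7 -> 1
Total overlapping pairs = 6 + 1 + 3 + 2 + 1 + 0 + 1 = 14

14


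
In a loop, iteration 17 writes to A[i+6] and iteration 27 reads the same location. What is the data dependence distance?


Distance = read iteration - write iteration
= 27 - 17 = 10

10


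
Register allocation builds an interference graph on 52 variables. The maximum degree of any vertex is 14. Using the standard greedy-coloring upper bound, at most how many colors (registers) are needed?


Greedy coloring never needs more than (max_degree + 1) colors: when coloring a vertex, at most max_degree neighbors are already colored.
Upper bound = 14 + 1 = 15

15


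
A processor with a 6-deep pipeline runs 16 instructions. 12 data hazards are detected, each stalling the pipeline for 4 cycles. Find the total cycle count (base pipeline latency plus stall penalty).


Base cycles = 6 + 16 - 1 = 21
Total stalls = 12 * 4 = 48
Total = 21 + 48 = 69

69


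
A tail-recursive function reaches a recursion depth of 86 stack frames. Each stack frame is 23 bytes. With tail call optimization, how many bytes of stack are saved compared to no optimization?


Without TCO: 86 * 23 = 1978 bytes
With TCO: reuse 1 frame = 23 bytes
Savings = 1978 - 23 = 1955

1955


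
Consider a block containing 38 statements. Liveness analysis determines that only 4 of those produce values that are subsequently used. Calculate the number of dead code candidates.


Dead code = total statements - live definitions
= 38 - 4 = 34

34


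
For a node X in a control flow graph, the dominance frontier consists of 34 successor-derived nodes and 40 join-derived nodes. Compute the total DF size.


DF(X) = direct successor contributions + join point contributions
= 34 + 40 = 74

74


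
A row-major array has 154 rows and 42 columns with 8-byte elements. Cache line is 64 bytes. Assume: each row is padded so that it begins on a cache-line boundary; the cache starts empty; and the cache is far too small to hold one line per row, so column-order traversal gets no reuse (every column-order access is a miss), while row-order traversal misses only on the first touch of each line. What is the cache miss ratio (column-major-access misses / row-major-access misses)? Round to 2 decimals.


Each row occupies 42 * 8 = 336 bytes and starts on a line boundary, so it spans ceil(336 / 64) = 6 cache lines.
Row-major traversal misses (one per line touched): 154 * ceil(42 * 8 / 64) = 924
Column-major traversal misses (no reuse, every access misses): 154 * 42 = 6468
Ratio = 6468 / 924 = 7.0

7.0


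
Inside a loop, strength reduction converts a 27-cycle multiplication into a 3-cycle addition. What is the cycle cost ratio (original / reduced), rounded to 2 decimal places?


Ratio = mult_cost / add_cost = 27 / 3 = 9.0

9.0


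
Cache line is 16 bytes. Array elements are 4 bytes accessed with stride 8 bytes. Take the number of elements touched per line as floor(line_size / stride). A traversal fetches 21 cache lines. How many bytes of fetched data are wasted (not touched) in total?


Elements per line = floor(16 / 8) = 2
Bytes used per line = 2 * 4 = 8
Wasted per line = 16 - 8 = 8
Total wasted = 8 * 21 = 168

168


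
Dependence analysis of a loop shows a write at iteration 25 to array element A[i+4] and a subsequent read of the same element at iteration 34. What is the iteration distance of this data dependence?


Distance = read iteration - write iteration
= 34 - 25 = 9

9


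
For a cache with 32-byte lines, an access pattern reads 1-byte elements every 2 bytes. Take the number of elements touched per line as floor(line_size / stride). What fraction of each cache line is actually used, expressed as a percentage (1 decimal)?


Elements per cache line = floor(32 / 2) = 16
Bytes used = 16 * 1 = 16
Utilization = 16 / 32 * 100 = 50.0%

50.0


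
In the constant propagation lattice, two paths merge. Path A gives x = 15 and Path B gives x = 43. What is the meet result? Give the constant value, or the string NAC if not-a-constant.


Meet operation: if both paths give the same constant, result is that constant; if they differ, result is NAC (not-a-constant).
Path A: 15, Path B: 43 -> differ
Result: not-a-constant -> NAC

NAC


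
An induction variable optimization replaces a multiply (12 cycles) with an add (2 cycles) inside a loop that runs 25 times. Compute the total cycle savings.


Per-iteration saving = 12 - 2 = 10
Total saved = 25 * 10 = 250

250


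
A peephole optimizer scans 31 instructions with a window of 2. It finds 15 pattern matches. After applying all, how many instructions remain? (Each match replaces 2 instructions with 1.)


Each match removes 1 instructions.
Total removed = 15 * 1 = 15
Remaining = 31 - 15 = 16

16


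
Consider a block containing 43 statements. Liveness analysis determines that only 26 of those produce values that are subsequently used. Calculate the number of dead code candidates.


Dead code = total statements - live definitions
= 43 - 26 = 17

17


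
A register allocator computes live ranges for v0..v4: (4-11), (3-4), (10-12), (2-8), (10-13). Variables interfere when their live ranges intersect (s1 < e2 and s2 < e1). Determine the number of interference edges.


Check all pairs for overlapping intervals.
Two intervals (s1,e1) and (s2,e2) overlap if s1 < e2 and s2 < e1.
v0 (4-11) vs v1..v4: overlaps v2, v3, v4 -> 3
v1 (3-4) vs v2..v4: overlaps v3 -> 1
v2 (10-12) vs v3..v4: overlaps v4 -> 1
v3 (2-8) vs v4: overlaps none -> 0
Total overlapping pairs = 3 + 1 + 1 + 0 = 5

5


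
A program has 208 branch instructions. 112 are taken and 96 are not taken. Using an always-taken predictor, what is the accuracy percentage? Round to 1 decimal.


Predictor: always-taken
Correct predictions = 112
Accuracy = 112 / 208 * 100 = 53.8%

53.8


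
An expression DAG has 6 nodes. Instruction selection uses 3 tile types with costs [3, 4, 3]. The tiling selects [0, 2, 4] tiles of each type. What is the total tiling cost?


Total cost = sum(count_i * cost_i)
= 0*3 + 2*4 + 4*3
= 20

20


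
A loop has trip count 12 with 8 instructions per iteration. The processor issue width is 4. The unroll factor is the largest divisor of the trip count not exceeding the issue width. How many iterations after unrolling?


Largest divisor of 12 <= 4 is 4
New iterations = 12 / 4 = 3

3


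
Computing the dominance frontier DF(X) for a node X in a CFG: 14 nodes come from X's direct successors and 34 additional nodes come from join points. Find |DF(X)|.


DF(X) = direct successor contributions + join point contributions
= 14 + 34 = 48

48


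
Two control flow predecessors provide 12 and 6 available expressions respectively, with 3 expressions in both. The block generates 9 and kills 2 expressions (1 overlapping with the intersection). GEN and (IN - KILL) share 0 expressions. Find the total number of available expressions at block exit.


IN = intersection of predecessors = 3
IN - KILL = 3 - 1 = 2
|OUT| = |GEN| + |IN - KILL| - |GEN ∩ (IN - KILL)| = 9 + 2 - 0 = 11

11


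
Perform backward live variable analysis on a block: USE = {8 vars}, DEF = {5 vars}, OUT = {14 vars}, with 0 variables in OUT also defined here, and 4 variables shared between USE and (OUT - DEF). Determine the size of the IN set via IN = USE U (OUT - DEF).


OUT - DEF: 14 - 0 = 14
|IN| = |USE| + |OUT - DEF| - |USE ∩ (OUT - DEF)| = 8 + 14 - 4 = 18

18


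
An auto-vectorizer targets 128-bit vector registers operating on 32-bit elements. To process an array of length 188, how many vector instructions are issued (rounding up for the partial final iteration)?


Width = 128 / 32 = 4 elements per vector op
Iterations = ceil(188 / 4) = 47

47


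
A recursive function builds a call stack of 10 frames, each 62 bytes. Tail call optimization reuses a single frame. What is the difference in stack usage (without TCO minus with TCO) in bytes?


Without TCO: 10 * 62 = 620 bytes
With TCO: reuse 1 frame = 62 bytes
Savings = 620 - 62 = 558

558


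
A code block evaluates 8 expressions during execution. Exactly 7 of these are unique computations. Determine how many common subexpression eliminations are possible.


CSE count = total expressions - unique expressions
= 8 - 7 = 1

1


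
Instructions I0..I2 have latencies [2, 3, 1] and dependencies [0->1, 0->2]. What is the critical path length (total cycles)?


Compute longest path through dependency graph: dist(Ik) = max over predecessors of dist + latency(Ik).
dist(I0) = latency 2 = 2
dist(I1) = dist(I0) + 3 = 2 + 3 = 5
dist(I2) = dist(I0) + 1 = 2 + 1 = 3
Critical path = max dist = 5

5


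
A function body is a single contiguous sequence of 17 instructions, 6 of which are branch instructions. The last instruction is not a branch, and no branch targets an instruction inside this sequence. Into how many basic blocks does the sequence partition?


With no in-sequence branch targets, the leaders are the first instruction plus the instruction after each branch.
Number of basic blocks = branches + 1
= 6 + 1 = 7

7


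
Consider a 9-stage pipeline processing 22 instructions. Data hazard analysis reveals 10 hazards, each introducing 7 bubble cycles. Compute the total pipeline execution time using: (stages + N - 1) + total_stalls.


Base cycles = 9 + 22 - 1 = 30
Total stalls = 10 * 7 = 70
Total = 30 + 70 = 100

100


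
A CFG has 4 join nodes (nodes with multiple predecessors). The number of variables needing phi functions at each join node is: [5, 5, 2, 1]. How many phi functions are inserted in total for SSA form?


Total phi functions = sum of phi functions at each join node
= 5 + 5 + 2 + 1 = 13

13


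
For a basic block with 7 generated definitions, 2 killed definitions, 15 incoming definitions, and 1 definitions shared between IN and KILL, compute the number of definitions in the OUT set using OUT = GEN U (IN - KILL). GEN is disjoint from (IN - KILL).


IN - KILL: 15 - 1 = 14 surviving definitions
OUT = GEN + surviving = 7 + 14 = 21

21


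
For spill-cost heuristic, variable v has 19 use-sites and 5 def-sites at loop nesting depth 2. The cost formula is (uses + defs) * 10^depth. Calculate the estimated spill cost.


uses + defs = 19 + 5 = 24
10^2 = 100
Spill cost = 24 * 100 = 2400

2400


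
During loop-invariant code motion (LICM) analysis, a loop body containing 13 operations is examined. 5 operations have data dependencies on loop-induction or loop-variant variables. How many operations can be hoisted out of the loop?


Invariant candidates = total - loop-dependent
= 13 - 5 = 8

8


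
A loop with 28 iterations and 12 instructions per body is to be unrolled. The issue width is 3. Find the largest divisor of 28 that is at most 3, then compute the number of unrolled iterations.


Largest divisor of 28 <= 3 is 2
New iterations = 28 / 2 = 14

14


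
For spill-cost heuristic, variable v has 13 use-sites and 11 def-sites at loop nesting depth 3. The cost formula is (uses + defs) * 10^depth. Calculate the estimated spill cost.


uses + defs = 13 + 11 = 24
10^3 = 1000
Spill cost = 24 * 1000 = 24000

24000


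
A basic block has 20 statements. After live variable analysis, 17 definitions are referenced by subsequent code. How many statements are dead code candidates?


Dead code = total statements - live definitions
= 20 - 17 = 3

3


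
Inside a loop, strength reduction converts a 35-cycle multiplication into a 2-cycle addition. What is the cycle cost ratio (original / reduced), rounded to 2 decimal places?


Ratio = mult_cost / add_cost = 35 / 2 = 17.5

17.5


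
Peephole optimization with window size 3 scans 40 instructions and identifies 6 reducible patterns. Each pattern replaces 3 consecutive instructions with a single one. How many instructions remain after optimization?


Each match removes 2 instructions.
Total removed = 6 * 2 = 12
Remaining = 40 - 12 = 28

28


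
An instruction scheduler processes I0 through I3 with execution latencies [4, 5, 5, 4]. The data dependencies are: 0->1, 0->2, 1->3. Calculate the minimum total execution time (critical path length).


Compute longest path through dependency graph: dist(Ik) = max over predecessors of dist + latency(Ik).
dist(I0) = latency 4 = 4
dist(I1) = dist(I0) + 5 = 4 + 5 = 9
dist(I2) = dist(I0) + 5 = 4 + 5 = 9
dist(I3) = dist(I1) + 4 = 9 + 4 = 13
Critical path = max dist = 13

13


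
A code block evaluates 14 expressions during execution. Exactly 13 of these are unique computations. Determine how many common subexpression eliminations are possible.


CSE count = total expressions - unique expressions
= 14 - 13 = 1

1


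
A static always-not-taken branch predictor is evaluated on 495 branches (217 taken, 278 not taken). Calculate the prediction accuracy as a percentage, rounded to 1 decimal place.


Predictor: always-not-taken
Correct predictions = 278
Accuracy = 278 / 495 * 100 = 56.2%

56.2


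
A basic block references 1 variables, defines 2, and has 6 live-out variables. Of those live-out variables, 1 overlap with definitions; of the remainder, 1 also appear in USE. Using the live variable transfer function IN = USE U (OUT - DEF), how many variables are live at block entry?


OUT - DEF: 6 - 1 = 5
|IN| = |USE| + |OUT - DEF| - |USE ∩ (OUT - DEF)| = 1 + 5 - 1 = 5

5


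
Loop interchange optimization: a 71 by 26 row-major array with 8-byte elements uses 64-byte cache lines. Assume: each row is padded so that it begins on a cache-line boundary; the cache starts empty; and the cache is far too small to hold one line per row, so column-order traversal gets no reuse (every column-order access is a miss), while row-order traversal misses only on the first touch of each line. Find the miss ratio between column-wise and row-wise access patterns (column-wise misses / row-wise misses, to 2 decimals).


Each row occupies 26 * 8 = 208 bytes and starts on a line boundary, so it spans ceil(208 / 64) = 4 cache lines.
Row-major traversal misses (one per line touched): 71 * ceil(26 * 8 / 64) = 284
Column-major traversal misses (no reuse, every access misses): 71 * 26 = 1846
Ratio = 1846 / 284 = 6.5

6.5


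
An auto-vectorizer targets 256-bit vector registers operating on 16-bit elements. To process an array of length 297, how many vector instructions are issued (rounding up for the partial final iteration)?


Width = 256 / 16 = 16 elements per vector op
Iterations = ceil(297 / 16) = 19

19


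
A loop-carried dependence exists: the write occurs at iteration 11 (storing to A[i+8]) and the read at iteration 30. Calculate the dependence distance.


Distance = read iteration - write iteration
= 30 - 11 = 19

19


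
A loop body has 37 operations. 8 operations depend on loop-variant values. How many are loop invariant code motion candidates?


Invariant candidates = total - loop-dependent
= 37 - 8 = 29

29


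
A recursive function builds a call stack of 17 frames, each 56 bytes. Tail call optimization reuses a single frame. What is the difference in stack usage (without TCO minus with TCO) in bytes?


Without TCO: 17 * 56 = 952 bytes
With TCO: reuse 1 frame = 56 bytes
Savings = 952 - 56 = 896

896


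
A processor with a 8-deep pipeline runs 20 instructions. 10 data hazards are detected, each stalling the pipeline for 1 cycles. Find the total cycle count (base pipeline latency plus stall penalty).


Base cycles = 8 + 20 - 1 = 27
Total stalls = 10 * 1 = 10
Total = 27 + 10 = 37

37


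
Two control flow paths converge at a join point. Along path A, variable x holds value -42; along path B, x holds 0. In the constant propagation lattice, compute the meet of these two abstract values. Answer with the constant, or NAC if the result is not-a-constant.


Meet operation: if both paths give the same constant, result is that constant; if they differ, result is NAC (not-a-constant).
Path A: -42, Path B: 0 -> differ
Result: not-a-constant -> NAC

NAC


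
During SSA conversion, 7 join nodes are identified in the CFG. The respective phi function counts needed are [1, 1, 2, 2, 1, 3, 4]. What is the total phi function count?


Total phi functions = sum of phi functions at each join node
= 1 + 1 + 2 + 2 + 1 + 3 + 4 = 14

14


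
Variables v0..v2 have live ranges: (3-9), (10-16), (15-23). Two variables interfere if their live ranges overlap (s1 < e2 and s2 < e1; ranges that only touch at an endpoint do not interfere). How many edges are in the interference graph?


Check all pairs for overlapping intervals.
Two intervals (s1,e1) and (s2,e2) overlap if s1 < e2 and s2 < e1.
v0 (3-9) vs v1..v2: overlaps none -> 0
v1 (10-16) vs v2: overlaps v2 -> 1
Total overlapping pairs = 0 + 1 = 1

1


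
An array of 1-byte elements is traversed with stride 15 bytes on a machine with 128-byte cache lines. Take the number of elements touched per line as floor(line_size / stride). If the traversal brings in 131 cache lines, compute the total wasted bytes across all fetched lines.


Elements per line = floor(128 / 15) = 8
Bytes used per line = 8 * 1 = 8
Wasted per line = 128 - 8 = 120
Total wasted = 120 * 131 = 15720

15720


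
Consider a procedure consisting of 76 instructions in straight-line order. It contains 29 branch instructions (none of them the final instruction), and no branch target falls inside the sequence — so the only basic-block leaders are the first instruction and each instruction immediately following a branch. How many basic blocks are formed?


With no in-sequence branch targets, the leaders are the first instruction plus the instruction after each branch.
Number of basic blocks = branches + 1
= 29 + 1 = 30

30


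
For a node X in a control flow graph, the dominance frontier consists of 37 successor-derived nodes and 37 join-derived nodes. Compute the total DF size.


DF(X) = direct successor contributions + join point contributions
= 37 + 37 = 74

74


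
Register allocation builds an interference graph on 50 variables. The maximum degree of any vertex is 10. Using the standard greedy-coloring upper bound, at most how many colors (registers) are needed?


Greedy coloring never needs more than (max_degree + 1) colors: when coloring a vertex, at most max_degree neighbors are already colored.
Upper bound = 10 + 1 = 11

11


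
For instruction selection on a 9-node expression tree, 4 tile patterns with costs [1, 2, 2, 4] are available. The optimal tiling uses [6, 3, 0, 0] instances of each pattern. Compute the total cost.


Total cost = sum(count_i * cost_i)
= 6*1 + 3*2 + 0*2 + 0*4
= 12

12


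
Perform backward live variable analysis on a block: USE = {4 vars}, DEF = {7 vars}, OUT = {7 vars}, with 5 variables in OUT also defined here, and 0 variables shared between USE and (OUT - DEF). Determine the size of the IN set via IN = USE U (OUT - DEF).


OUT - DEF: 7 - 5 = 2
|IN| = |USE| + |OUT - DEF| - |USE ∩ (OUT - DEF)| = 4 + 2 - 0 = 6

6


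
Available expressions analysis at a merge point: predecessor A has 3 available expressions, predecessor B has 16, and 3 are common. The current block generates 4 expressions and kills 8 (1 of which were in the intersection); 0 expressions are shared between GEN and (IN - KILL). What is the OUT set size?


IN = intersection of predecessors = 3
IN - KILL = 3 - 1 = 2
|OUT| = |GEN| + |IN - KILL| - |GEN ∩ (IN - KILL)| = 4 + 2 - 0 = 6

6


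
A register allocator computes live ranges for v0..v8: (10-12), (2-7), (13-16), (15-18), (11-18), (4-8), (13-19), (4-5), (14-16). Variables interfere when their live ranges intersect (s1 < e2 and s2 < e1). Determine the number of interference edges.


Check all pairs for overlapping intervals.
Two intervals (s1,e1) and (s2,e2) overlap if s1 < e2 and s2 < e1.
v0 (10-12) vs v1..v8: overlaps v4 -> 1
v1 (2-7) vs v2..v8: overlaps v5, v7 -> 2
v2 (13-16) vs v3..v8: overlaps v3, v4, v6, v8 -> 4
v3 (15-18) vs v4..v8: overlaps v4, v6, v8 -> 3
v4 (11-18) vs v5..v8: overlaps v6, v8 -> 2
v5 (4-8) vs v6..v8: overlaps v7 -> 1
v6 (13-19) vs v7..v8: overlaps v8 -> 1
v7 (4-5) vs v8: overlaps none -> 0
Total overlapping pairs = 1 + 2 + 4 + 3 + 2 + 1 + 1 + 0 = 14

14


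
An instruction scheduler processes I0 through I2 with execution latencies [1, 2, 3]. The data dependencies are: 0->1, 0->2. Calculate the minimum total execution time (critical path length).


Compute longest path through dependency graph: dist(Ik) = max over predecessors of dist + latency(Ik).
dist(I0) = latency 1 = 1
dist(I1) = dist(I0) + 2 = 1 + 2 = 3
dist(I2) = dist(I0) + 3 = 1 + 3 = 4
Critical path = max dist = 4

4


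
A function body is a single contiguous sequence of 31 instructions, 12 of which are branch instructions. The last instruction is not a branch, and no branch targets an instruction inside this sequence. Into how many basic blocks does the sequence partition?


With no in-sequence branch targets, the leaders are the first instruction plus the instruction after each branch.
Number of basic blocks = branches + 1
= 12 + 1 = 13

13


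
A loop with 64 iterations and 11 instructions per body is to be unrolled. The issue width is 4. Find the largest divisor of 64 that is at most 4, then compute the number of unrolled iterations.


Largest divisor of 64 <= 4 is 4
New iterations = 64 / 4 = 16

16


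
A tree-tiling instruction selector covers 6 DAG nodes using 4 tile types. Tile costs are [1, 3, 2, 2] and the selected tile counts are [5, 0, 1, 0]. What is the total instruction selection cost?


Total cost = sum(count_i * cost_i)
= 5*1 + 0*3 + 1*2 + 0*2
= 7

7


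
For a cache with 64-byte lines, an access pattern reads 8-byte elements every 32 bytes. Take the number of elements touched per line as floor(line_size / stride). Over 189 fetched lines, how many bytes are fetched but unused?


Elements per line = floor(64 / 32) = 2
Bytes used per line = 2 * 8 = 16
Wasted per line = 64 - 16 = 48
Total wasted = 48 * 189 = 9072

9072


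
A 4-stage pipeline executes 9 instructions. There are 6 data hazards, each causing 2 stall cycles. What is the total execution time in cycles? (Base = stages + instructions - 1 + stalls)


Base cycles = 4 + 9 - 1 = 12
Total stalls = 6 * 2 = 12
Total = 12 + 12 = 24

24


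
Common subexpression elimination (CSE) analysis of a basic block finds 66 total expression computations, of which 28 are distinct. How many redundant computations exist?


CSE count = total expressions - unique expressions
= 66 - 28 = 38

38


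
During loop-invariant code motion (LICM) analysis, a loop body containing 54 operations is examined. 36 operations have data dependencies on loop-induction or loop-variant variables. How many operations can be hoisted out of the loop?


Invariant candidates = total - loop-dependent
= 54 - 36 = 18

18


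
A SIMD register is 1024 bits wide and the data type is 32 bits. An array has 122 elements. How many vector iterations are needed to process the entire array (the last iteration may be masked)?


Width = 1024 / 32 = 32 elements per vector op
Iterations = ceil(122 / 32) = 4

4


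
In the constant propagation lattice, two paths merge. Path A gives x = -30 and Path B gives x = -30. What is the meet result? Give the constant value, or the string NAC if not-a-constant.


Meet operation: if both paths give the same constant, result is that constant; if they differ, result is NAC (not-a-constant).
Path A: -30, Path B: -30 -> equal
Result: constant -> -30

-30


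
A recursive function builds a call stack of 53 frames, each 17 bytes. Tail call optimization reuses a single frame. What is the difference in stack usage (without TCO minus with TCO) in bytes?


Without TCO: 53 * 17 = 901 bytes
With TCO: reuse 1 frame = 17 bytes
Savings = 901 - 17 = 884

884


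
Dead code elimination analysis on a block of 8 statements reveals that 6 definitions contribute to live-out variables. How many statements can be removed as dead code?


Dead code = total statements - live definitions
= 8 - 6 = 2

2


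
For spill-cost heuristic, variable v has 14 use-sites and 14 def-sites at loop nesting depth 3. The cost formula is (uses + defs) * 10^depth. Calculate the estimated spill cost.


uses + defs = 14 + 14 = 28
10^3 = 1000
Spill cost = 28 * 1000 = 28000

28000


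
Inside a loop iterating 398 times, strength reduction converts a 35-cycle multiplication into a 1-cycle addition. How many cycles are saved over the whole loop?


Per-iteration saving = 35 - 1 = 34
Total saved = 398 * 34 = 13532

13532


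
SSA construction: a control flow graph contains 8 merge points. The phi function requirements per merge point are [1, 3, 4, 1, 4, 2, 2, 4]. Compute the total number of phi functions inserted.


Total phi functions = sum of phi functions at each join node
= 1 + 3 + 4 + 1 + 4 + 2 + 2 + 4 = 21

21


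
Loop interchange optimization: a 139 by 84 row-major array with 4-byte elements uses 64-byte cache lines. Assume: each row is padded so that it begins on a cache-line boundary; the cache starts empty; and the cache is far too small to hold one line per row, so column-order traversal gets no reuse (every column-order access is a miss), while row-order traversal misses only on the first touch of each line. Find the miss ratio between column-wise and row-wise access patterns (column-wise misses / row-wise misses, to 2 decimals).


Each row occupies 84 * 4 = 336 bytes and starts on a line boundary, so it spans ceil(336 / 64) = 6 cache lines.
Row-major traversal misses (one per line touched): 139 * ceil(84 * 4 / 64) = 834
Column-major traversal misses (no reuse, every access misses): 139 * 84 = 11676
Ratio = 11676 / 834 = 14.0

14.0


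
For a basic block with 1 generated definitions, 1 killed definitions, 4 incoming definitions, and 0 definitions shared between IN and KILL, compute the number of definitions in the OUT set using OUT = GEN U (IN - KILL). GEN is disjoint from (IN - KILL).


IN - KILL: 4 - 0 = 4 surviving definitions
OUT = GEN + surviving = 1 + 4 = 5

5


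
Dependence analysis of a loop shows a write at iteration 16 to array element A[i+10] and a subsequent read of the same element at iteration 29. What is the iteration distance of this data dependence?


Distance = read iteration - write iteration
= 29 - 16 = 13

13


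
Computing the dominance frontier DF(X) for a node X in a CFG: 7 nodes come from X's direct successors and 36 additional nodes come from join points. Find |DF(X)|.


DF(X) = direct successor contributions + join point contributions
= 7 + 36 = 43

43


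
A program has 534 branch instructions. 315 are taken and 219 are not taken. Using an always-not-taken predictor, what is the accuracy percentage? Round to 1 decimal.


Predictor: always-not-taken
Correct predictions = 219
Accuracy = 219 / 534 * 100 = 41.0%

41.0


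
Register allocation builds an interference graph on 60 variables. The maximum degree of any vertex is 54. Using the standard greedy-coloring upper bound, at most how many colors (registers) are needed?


Greedy coloring never needs more than (max_degree + 1) colors: when coloring a vertex, at most max_degree neighbors are already colored.
Upper bound = 54 + 1 = 55

55


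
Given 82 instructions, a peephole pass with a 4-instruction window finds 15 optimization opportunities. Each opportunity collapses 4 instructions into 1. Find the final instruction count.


Each match removes 3 instructions.
Total removed = 15 * 3 = 45
Remaining = 82 - 45 = 37

37


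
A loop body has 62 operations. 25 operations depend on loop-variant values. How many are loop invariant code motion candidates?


Invariant candidates = total - loop-dependent
= 62 - 25 = 37

37


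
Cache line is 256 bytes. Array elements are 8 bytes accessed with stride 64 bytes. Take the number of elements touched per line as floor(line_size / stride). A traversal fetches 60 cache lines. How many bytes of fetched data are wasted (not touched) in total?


Elements per line = floor(256 / 64) = 4
Bytes used per line = 4 * 8 = 32
Wasted per line = 256 - 32 = 224
Total wasted = 224 * 60 = 13440

13440


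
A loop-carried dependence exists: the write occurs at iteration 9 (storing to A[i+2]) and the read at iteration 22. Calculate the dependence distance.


Distance = read iteration - write iteration
= 22 - 9 = 13

13


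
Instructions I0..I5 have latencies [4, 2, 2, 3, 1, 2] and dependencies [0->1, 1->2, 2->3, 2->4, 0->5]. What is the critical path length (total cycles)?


Compute longest path through dependency graph: dist(Ik) = max over predecessors of dist + latency(Ik).
dist(I0) = latency 4 = 4
dist(I1) = dist(I0) + 2 = 4 + 2 = 6
dist(I2) = dist(I1) + 2 = 6 + 2 = 8
dist(I3) = dist(I2) + 3 = 8 + 3 = 11
dist(I4) = dist(I2) + 1 = 8 + 1 = 9
dist(I5) = dist(I0) + 2 = 4 + 2 = 6
Critical path = max dist = 11

11


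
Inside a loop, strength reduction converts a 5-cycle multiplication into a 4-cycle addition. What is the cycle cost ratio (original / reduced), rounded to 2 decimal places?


Ratio = mult_cost / add_cost = 5 / 4 = 1.25

1.25


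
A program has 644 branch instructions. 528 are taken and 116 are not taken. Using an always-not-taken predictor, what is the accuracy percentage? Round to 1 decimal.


Predictor: always-not-taken
Correct predictions = 116
Accuracy = 116 / 644 * 100 = 18.0%

18.0


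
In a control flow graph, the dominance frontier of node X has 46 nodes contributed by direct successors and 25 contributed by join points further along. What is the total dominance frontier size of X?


DF(X) = direct successor contributions + join point contributions
= 46 + 25 = 71

71


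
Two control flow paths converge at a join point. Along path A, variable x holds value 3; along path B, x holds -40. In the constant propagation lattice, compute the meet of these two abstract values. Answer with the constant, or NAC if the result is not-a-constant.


Meet operation: if both paths give the same constant, result is that constant; if they differ, result is NAC (not-a-constant).
Path A: 3, Path B: -40 -> differ
Result: not-a-constant -> NAC

NAC


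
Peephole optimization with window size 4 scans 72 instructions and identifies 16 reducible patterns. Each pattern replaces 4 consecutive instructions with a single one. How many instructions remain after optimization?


Each match removes 3 instructions.
Total removed = 16 * 3 = 48
Remaining = 72 - 48 = 24

24


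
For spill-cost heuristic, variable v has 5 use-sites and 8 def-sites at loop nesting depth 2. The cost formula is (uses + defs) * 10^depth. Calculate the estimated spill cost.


uses + defs = 5 + 8 = 13
10^2 = 100
Spill cost = 13 * 100 = 1300

1300


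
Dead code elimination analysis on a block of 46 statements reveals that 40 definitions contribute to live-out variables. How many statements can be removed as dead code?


Dead code = total statements - live definitions
= 46 - 40 = 6

6


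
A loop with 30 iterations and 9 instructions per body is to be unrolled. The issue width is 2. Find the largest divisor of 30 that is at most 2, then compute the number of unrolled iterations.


Largest divisor of 30 <= 2 is 2
New iterations = 30 / 2 = 15

15


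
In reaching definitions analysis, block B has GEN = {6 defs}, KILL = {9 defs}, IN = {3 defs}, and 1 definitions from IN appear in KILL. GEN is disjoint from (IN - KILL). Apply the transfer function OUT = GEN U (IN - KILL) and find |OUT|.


IN - KILL: 3 - 1 = 2 surviving definitions
OUT = GEN + surviving = 6 + 2 = 8

8


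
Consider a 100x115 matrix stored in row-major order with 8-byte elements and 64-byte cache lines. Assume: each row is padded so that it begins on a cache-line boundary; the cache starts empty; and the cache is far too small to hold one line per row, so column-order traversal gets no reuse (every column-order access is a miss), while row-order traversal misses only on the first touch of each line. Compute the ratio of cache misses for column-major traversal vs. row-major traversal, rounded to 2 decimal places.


Each row occupies 115 * 8 = 920 bytes and starts on a line boundary, so it spans ceil(920 / 64) = 15 cache lines.
Row-major traversal misses (one per line touched): 100 * ceil(115 * 8 / 64) = 1500
Column-major traversal misses (no reuse, every access misses): 100 * 115 = 11500
Ratio = 11500 / 1500 = 7.67

7.67


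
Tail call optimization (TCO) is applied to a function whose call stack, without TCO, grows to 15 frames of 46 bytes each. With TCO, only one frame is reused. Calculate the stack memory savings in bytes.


Without TCO: 15 * 46 = 690 bytes
With TCO: reuse 1 frame = 46 bytes
Savings = 690 - 46 = 644

644


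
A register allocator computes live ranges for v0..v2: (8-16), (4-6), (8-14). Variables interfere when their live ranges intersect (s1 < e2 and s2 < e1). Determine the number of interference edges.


Check all pairs for overlapping intervals.
Two intervals (s1,e1) and (s2,e2) overlap if s1 < e2 and s2 < e1.
v0 (8-16) vs v1..v2: overlaps v2 -> 1
v1 (4-6) vs v2: overlaps none -> 0
Total overlapping pairs = 1 + 0 = 1

1


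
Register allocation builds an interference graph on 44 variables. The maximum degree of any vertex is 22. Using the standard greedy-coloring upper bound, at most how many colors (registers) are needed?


Greedy coloring never needs more than (max_degree + 1) colors: when coloring a vertex, at most max_degree neighbors are already colored.
Upper bound = 22 + 1 = 23

23


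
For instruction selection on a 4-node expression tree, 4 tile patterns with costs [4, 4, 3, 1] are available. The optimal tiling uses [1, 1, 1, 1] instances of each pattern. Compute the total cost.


Total cost = sum(count_i * cost_i)
= 1*4 + 1*4 + 1*3 + 1*1
= 12

12


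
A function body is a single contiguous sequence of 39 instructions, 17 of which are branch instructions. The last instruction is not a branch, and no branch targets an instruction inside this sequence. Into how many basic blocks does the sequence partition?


With no in-sequence branch targets, the leaders are the first instruction plus the instruction after each branch.
Number of basic blocks = branches + 1
= 17 + 1 = 18

18


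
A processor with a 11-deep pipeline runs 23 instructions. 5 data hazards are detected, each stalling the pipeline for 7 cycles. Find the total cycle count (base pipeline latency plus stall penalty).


Base cycles = 11 + 23 - 1 = 33
Total stalls = 5 * 7 = 35
Total = 33 + 35 = 68

68


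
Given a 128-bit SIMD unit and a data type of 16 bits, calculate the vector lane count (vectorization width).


Width = SIMD bits / data type bits
= 128 / 16 = 8

8


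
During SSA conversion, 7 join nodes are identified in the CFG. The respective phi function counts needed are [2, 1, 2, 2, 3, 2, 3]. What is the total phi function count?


Total phi functions = sum of phi functions at each join node
= 2 + 1 + 2 + 2 + 3 + 2 + 3 = 15

15


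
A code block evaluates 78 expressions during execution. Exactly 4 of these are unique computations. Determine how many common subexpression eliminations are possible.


CSE count = total expressions - unique expressions
= 78 - 4 = 74

74


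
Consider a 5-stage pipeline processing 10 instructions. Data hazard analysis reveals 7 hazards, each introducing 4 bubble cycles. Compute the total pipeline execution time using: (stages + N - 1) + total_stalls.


Base cycles = 5 + 10 - 1 = 14
Total stalls = 7 * 4 = 28
Total = 14 + 28 = 42

42


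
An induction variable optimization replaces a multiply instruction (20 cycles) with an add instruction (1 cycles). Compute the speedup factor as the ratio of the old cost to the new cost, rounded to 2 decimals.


Ratio = mult_cost / add_cost = 20 / 1 = 20.0

20.0


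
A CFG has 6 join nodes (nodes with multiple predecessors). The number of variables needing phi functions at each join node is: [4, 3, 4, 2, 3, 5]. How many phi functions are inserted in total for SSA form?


Total phi functions = sum of phi functions at each join node
= 4 + 3 + 4 + 2 + 3 + 5 = 21

21


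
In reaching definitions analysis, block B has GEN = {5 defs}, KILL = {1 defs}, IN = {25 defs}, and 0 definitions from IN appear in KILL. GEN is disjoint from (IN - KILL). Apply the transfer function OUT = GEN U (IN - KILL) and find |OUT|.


IN - KILL: 25 - 0 = 25 surviving definitions
OUT = GEN + surviving = 5 + 25 = 30

30


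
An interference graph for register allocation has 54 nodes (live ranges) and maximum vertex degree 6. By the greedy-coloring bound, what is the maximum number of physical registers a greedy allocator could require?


Greedy coloring never needs more than (max_degree + 1) colors: when coloring a vertex, at most max_degree neighbors are already colored.
Upper bound = 6 + 1 = 7

7
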